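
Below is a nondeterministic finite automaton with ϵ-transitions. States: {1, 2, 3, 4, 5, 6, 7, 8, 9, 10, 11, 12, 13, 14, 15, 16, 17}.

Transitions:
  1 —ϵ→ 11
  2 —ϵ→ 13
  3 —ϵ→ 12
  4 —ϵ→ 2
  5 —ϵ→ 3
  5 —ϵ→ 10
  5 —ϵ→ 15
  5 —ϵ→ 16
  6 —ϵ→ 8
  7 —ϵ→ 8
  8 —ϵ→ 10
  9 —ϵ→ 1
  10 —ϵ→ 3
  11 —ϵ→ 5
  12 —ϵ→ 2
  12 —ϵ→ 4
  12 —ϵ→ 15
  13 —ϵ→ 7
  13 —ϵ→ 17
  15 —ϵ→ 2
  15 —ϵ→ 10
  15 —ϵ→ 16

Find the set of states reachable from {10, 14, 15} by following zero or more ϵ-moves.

Start with {10, 14, 15}.
From 10 via ϵ: add 3.
From 15 via ϵ: add 2, 16.
From 2 via ϵ: add 13.
From 3 via ϵ: add 12.
From 12 via ϵ: add 4.
From 13 via ϵ: add 7, 17.
From 7 via ϵ: add 8.
No new states can be added; the closed set is {2, 3, 4, 7, 8, 10, 12, 13, 14, 15, 16, 17}.

{2, 3, 4, 7, 8, 10, 12, 13, 14, 15, 16, 17}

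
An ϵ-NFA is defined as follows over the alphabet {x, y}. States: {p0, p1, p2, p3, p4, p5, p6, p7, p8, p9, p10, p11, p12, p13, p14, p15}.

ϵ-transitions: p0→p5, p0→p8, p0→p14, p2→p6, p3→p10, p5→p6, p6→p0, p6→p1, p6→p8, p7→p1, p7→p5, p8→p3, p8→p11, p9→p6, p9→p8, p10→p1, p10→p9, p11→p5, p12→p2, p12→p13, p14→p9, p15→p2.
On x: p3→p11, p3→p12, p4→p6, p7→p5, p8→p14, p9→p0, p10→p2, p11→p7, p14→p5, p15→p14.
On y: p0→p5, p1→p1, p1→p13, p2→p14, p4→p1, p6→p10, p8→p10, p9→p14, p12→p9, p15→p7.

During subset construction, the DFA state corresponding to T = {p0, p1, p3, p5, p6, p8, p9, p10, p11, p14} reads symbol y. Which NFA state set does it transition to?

p0 on y → {p5}.
p1 on y → {p1, p13}.
p6 on y → {p10}.
p8 on y → {p10}.
p9 on y → {p14}.
No y-transition from p3, p5, p10, p11, p14.
Union after reading y: {p1, p5, p10, p13, p14}.
Now take the ϵ-closure:
From p5 via ϵ: add p6.
From p10 via ϵ: add p9.
From p6 via ϵ: add p0, p8.
From p8 via ϵ: add p3, p11.
No new states can be added; the closed set is {p0, p1, p3, p5, p6, p8, p9, p10, p11, p13, p14}.

{p0, p1, p3, p5, p6, p8, p9, p10, p11, p13, p14}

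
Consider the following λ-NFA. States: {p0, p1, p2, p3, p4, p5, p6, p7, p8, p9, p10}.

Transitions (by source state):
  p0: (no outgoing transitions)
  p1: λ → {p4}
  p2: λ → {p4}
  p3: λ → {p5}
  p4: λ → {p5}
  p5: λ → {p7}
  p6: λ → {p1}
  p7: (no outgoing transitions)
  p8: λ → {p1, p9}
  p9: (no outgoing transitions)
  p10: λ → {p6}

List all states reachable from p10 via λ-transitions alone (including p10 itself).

{p1, p4, p5, p6, p7, p10}

Start with {p10}.
From p10 via λ: add p6.
From p6 via λ: add p1.
From p1 via λ: add p4.
From p4 via λ: add p5.
From p5 via λ: add p7.
No new states can be added; the closed set is {p1, p4, p5, p6, p7, p10}.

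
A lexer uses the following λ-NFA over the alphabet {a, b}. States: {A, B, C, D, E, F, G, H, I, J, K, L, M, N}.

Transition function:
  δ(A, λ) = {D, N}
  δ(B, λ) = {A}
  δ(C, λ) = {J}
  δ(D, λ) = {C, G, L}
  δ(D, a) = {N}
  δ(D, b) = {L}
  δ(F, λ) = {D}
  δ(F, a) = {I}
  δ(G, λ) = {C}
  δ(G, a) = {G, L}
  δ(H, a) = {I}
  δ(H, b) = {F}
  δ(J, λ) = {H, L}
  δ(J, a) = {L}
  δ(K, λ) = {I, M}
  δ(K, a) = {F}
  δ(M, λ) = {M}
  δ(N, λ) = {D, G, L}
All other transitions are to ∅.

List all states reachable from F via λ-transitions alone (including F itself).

Start with {F}.
From F via λ: add D.
From D via λ: add C, G, L.
From C via λ: add J.
From J via λ: add H.
No new states can be added; the closed set is {C, D, F, G, H, J, L}.

{C, D, F, G, H, J, L}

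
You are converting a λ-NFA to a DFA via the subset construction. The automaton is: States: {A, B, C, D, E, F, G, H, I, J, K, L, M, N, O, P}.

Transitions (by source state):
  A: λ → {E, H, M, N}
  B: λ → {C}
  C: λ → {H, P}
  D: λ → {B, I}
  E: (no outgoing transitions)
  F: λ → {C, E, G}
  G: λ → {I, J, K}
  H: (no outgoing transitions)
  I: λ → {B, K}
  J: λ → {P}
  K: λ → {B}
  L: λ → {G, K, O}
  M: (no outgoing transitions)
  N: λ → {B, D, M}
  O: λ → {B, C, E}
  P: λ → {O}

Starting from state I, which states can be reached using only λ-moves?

Start with {I}.
From I via λ: add B, K.
From B via λ: add C.
From C via λ: add H, P.
From P via λ: add O.
From O via λ: add E.
No new states can be added; the closed set is {B, C, E, H, I, K, O, P}.

{B, C, E, H, I, K, O, P}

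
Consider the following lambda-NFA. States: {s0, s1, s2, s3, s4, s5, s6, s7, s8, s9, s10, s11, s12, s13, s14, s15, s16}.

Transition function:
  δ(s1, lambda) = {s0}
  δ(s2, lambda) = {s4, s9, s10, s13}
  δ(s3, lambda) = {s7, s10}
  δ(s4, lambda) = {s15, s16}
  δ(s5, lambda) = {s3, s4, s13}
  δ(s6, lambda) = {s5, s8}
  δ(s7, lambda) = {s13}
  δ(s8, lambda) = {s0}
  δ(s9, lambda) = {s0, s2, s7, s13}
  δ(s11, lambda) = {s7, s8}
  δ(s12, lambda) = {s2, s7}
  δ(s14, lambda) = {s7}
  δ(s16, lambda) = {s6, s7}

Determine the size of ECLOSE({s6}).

Start with {s6}.
From s6 via lambda: add s5, s8.
From s5 via lambda: add s3, s4, s13.
From s8 via lambda: add s0.
From s3 via lambda: add s7, s10.
From s4 via lambda: add s15, s16.
lambda-closure = {s0, s3, s4, s5, s6, s7, s8, s10, s13, s15, s16}, which has 11 states.

11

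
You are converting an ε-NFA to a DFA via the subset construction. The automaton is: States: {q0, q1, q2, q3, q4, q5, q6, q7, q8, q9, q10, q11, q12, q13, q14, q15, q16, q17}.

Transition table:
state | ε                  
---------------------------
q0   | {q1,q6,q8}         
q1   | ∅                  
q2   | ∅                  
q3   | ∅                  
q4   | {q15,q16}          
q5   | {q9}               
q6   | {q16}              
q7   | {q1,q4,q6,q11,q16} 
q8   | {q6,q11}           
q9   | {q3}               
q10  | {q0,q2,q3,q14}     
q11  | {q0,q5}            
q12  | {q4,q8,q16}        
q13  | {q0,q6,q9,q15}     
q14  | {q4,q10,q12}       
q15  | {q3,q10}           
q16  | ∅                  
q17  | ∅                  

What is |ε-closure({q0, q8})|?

9

Start with {q0, q8}.
From q0 via ε: add q1, q6.
From q8 via ε: add q11.
From q6 via ε: add q16.
From q11 via ε: add q5.
From q5 via ε: add q9.
From q9 via ε: add q3.
ε-closure = {q0, q1, q3, q5, q6, q8, q9, q11, q16}, which has 9 states.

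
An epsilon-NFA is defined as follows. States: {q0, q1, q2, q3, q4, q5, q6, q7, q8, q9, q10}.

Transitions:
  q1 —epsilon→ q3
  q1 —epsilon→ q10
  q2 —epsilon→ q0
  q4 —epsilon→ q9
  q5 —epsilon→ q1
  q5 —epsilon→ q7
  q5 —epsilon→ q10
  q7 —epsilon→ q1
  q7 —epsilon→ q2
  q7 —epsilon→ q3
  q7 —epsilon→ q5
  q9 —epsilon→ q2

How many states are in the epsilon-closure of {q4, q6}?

5

Start with {q4, q6}.
From q4 via epsilon: add q9.
From q9 via epsilon: add q2.
From q2 via epsilon: add q0.
epsilon-closure = {q0, q2, q4, q6, q9}, which has 5 states.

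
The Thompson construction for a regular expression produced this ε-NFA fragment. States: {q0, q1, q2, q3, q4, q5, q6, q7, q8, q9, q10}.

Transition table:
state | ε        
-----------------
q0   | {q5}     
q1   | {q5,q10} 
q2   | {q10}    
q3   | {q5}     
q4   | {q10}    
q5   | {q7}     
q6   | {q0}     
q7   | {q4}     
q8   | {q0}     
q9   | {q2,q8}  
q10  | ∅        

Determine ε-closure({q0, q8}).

Start with {q0, q8}.
From q0 via ε: add q5.
From q5 via ε: add q7.
From q7 via ε: add q4.
From q4 via ε: add q10.
No new states can be added; the closed set is {q0, q4, q5, q7, q8, q10}.

{q0, q4, q5, q7, q8, q10}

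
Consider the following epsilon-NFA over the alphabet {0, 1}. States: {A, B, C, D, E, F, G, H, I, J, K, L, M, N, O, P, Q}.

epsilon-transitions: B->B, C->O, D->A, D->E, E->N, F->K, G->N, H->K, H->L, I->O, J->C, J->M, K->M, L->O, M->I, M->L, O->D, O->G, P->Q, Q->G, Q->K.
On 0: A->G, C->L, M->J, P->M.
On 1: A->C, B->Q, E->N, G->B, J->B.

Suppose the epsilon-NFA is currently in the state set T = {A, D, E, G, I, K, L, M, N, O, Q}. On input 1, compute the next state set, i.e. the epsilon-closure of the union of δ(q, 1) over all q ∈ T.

A on 1 → {C}.
E on 1 → {N}.
G on 1 → {B}.
No 1-transition from D, I, K, L, M, N, O, Q.
Union after reading 1: {B, C, N}.
Now take the epsilon-closure:
From C via epsilon: add O.
From O via epsilon: add D, G.
From D via epsilon: add A, E.
No new states can be added; the closed set is {A, B, C, D, E, G, N, O}.

{A, B, C, D, E, G, N, O}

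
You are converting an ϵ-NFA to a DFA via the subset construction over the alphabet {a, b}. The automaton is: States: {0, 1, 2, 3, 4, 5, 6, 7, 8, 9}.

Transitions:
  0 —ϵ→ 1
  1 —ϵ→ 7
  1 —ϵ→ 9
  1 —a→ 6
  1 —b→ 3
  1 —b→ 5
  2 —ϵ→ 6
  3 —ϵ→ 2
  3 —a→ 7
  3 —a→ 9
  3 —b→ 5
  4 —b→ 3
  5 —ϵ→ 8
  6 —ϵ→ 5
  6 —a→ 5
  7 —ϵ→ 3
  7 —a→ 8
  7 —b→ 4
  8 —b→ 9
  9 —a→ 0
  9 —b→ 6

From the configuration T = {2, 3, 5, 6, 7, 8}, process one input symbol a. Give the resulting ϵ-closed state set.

{2, 3, 5, 6, 7, 8, 9}

3 on a → {7, 9}.
6 on a → {5}.
7 on a → {8}.
No a-transition from 2, 5, 8.
Union after reading a: {5, 7, 8, 9}.
Now take the ϵ-closure:
From 7 via ϵ: add 3.
From 3 via ϵ: add 2.
From 2 via ϵ: add 6.
No new states can be added; the closed set is {2, 3, 5, 6, 7, 8, 9}.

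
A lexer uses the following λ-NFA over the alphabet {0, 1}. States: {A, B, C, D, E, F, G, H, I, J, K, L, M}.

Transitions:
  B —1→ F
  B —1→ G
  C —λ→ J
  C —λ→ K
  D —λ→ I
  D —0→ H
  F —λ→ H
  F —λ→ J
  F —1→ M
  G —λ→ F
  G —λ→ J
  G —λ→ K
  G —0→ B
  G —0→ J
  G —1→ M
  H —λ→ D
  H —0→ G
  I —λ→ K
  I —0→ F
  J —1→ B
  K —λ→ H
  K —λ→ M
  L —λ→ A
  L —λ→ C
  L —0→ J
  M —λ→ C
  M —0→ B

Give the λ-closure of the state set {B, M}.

{B, C, D, H, I, J, K, M}

Start with {B, M}.
From M via λ: add C.
From C via λ: add J, K.
From K via λ: add H.
From H via λ: add D.
From D via λ: add I.
No new states can be added; the closed set is {B, C, D, H, I, J, K, M}.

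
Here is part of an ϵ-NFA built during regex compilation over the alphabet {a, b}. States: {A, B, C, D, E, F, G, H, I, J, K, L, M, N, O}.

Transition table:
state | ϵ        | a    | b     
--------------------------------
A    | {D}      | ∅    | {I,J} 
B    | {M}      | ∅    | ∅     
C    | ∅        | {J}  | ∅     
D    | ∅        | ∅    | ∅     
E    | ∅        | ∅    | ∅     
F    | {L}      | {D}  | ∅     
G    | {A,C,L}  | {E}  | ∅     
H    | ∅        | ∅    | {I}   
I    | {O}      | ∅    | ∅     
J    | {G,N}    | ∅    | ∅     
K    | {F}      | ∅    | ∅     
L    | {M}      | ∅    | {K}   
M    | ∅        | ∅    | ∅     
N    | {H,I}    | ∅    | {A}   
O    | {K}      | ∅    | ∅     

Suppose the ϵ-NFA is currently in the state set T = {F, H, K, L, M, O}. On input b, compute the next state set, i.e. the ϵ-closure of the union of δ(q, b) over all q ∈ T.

{F, I, K, L, M, O}

H on b → {I}.
L on b → {K}.
No b-transition from F, K, M, O.
Union after reading b: {I, K}.
Now take the ϵ-closure:
From I via ϵ: add O.
From K via ϵ: add F.
From F via ϵ: add L.
From L via ϵ: add M.
No new states can be added; the closed set is {F, I, K, L, M, O}.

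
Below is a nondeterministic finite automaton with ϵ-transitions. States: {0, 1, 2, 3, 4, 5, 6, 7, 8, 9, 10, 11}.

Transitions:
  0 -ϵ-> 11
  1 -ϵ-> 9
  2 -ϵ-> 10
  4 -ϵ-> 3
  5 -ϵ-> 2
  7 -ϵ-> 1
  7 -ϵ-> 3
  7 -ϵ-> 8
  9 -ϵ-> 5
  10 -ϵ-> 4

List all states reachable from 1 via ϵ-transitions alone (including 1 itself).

{1, 2, 3, 4, 5, 9, 10}

Start with {1}.
From 1 via ϵ: add 9.
From 9 via ϵ: add 5.
From 5 via ϵ: add 2.
From 2 via ϵ: add 10.
From 10 via ϵ: add 4.
From 4 via ϵ: add 3.
No new states can be added; the closed set is {1, 2, 3, 4, 5, 9, 10}.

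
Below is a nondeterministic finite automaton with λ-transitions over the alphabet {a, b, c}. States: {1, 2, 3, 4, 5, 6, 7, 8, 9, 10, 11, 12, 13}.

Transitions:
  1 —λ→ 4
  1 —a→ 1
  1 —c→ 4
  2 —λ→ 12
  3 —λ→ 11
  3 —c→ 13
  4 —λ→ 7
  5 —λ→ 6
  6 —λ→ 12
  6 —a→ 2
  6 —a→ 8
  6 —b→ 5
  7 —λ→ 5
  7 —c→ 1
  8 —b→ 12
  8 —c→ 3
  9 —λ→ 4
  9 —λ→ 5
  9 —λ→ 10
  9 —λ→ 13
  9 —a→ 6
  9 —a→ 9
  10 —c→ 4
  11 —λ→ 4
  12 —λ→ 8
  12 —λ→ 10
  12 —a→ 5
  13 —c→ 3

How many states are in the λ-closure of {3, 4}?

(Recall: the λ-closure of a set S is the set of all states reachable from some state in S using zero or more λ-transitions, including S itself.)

Start with {3, 4}.
From 3 via λ: add 11.
From 4 via λ: add 7.
From 7 via λ: add 5.
From 5 via λ: add 6.
From 6 via λ: add 12.
From 12 via λ: add 8, 10.
λ-closure = {3, 4, 5, 6, 7, 8, 10, 11, 12}, which has 9 states.

9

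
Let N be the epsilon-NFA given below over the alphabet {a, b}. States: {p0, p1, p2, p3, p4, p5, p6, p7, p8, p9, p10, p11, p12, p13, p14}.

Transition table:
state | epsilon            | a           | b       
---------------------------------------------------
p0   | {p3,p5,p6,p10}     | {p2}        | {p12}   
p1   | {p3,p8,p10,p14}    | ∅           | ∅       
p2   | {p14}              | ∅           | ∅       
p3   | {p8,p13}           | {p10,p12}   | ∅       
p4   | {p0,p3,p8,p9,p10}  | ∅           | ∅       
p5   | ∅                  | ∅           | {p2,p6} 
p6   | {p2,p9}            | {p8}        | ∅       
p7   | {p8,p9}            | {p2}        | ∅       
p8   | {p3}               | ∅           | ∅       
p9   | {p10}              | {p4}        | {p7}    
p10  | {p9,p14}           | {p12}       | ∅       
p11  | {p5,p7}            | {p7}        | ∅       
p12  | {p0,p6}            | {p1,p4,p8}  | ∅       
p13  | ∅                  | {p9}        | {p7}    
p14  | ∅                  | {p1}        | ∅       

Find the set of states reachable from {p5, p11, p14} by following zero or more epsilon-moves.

{p3, p5, p7, p8, p9, p10, p11, p13, p14}

Start with {p5, p11, p14}.
From p11 via epsilon: add p7.
From p7 via epsilon: add p8, p9.
From p8 via epsilon: add p3.
From p9 via epsilon: add p10.
From p3 via epsilon: add p13.
No new states can be added; the closed set is {p3, p5, p7, p8, p9, p10, p11, p13, p14}.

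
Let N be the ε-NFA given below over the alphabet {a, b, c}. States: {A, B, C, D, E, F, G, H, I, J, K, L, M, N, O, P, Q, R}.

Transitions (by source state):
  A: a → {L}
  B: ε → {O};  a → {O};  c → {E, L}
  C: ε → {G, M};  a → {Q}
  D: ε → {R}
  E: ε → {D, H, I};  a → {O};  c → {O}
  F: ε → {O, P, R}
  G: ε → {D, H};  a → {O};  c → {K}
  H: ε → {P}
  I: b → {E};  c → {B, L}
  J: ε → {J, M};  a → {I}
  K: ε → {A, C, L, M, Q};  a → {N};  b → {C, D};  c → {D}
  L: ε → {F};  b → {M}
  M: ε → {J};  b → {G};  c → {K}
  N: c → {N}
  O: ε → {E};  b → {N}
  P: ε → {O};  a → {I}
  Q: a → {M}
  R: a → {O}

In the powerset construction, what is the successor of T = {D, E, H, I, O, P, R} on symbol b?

I on b → {E}.
O on b → {N}.
No b-transition from D, E, H, P, R.
Union after reading b: {E, N}.
Now take the ε-closure:
From E via ε: add D, H, I.
From D via ε: add R.
From H via ε: add P.
From P via ε: add O.
No new states can be added; the closed set is {D, E, H, I, N, O, P, R}.

{D, E, H, I, N, O, P, R}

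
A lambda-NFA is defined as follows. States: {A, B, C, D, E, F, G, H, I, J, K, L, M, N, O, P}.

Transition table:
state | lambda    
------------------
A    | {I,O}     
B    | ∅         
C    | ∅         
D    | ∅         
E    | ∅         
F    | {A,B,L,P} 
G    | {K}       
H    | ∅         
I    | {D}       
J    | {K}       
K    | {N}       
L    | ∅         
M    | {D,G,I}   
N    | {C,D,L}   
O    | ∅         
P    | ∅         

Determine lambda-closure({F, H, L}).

Start with {F, H, L}.
From F via lambda: add A, B, P.
From A via lambda: add I, O.
From I via lambda: add D.
No new states can be added; the closed set is {A, B, D, F, H, I, L, O, P}.

{A, B, D, F, H, I, L, O, P}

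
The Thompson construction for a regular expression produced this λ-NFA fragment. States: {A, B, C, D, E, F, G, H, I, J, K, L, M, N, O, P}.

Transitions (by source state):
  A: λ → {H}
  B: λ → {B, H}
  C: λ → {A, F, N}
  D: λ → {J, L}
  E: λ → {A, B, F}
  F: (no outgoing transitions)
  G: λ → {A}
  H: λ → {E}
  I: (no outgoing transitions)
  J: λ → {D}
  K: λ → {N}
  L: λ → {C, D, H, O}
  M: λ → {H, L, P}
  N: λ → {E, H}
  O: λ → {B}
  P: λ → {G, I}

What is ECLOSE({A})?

Start with {A}.
From A via λ: add H.
From H via λ: add E.
From E via λ: add B, F.
No new states can be added; the closed set is {A, B, E, F, H}.

{A, B, E, F, H}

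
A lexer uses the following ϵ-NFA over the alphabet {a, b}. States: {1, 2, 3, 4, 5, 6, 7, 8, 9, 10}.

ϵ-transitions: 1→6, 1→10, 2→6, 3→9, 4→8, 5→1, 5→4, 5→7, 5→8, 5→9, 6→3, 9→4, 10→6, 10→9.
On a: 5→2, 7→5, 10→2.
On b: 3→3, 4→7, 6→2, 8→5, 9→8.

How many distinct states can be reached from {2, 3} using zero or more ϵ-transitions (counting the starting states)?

Start with {2, 3}.
From 2 via ϵ: add 6.
From 3 via ϵ: add 9.
From 9 via ϵ: add 4.
From 4 via ϵ: add 8.
ϵ-closure = {2, 3, 4, 6, 8, 9}, which has 6 states.

6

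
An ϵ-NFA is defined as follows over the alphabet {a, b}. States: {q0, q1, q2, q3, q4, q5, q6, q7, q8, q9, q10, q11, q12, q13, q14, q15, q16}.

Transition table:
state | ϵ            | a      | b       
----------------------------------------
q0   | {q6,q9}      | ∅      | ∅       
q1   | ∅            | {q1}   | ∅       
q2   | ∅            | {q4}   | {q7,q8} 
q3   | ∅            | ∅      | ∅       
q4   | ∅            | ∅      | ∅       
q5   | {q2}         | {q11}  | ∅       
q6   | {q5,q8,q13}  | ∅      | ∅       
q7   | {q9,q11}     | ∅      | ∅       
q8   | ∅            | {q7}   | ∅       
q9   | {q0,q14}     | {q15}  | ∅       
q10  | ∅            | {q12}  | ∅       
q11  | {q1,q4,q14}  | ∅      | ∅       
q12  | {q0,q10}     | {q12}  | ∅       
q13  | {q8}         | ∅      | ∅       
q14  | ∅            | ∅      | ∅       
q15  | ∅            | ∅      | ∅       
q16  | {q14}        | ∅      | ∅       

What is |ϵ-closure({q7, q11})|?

Start with {q7, q11}.
From q7 via ϵ: add q9.
From q11 via ϵ: add q1, q4, q14.
From q9 via ϵ: add q0.
From q0 via ϵ: add q6.
From q6 via ϵ: add q5, q8, q13.
From q5 via ϵ: add q2.
ϵ-closure = {q0, q1, q2, q4, q5, q6, q7, q8, q9, q11, q13, q14}, which has 12 states.

12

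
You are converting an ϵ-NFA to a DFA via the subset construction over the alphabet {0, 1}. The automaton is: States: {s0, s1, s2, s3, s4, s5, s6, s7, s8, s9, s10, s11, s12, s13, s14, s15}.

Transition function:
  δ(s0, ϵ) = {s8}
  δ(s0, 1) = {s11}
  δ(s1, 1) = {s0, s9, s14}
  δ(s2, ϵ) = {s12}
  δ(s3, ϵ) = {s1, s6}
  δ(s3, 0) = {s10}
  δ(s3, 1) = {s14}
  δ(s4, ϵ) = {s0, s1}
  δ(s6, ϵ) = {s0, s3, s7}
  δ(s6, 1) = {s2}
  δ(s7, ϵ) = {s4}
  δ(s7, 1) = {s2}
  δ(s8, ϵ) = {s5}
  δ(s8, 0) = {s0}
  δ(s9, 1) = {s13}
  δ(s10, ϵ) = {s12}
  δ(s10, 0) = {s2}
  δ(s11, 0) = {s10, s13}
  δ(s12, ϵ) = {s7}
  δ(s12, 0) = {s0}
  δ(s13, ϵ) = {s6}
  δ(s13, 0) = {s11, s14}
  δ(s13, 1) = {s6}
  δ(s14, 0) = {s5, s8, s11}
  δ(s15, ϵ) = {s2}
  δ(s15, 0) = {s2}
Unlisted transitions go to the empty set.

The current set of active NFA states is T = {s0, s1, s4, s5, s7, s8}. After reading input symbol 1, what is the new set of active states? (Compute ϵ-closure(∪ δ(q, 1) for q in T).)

s0 on 1 → {s11}.
s1 on 1 → {s0, s9, s14}.
s7 on 1 → {s2}.
No 1-transition from s4, s5, s8.
Union after reading 1: {s0, s2, s9, s11, s14}.
Now take the ϵ-closure:
From s0 via ϵ: add s8.
From s2 via ϵ: add s12.
From s8 via ϵ: add s5.
From s12 via ϵ: add s7.
From s7 via ϵ: add s4.
From s4 via ϵ: add s1.
No new states can be added; the closed set is {s0, s1, s2, s4, s5, s7, s8, s9, s11, s12, s14}.

{s0, s1, s2, s4, s5, s7, s8, s9, s11, s12, s14}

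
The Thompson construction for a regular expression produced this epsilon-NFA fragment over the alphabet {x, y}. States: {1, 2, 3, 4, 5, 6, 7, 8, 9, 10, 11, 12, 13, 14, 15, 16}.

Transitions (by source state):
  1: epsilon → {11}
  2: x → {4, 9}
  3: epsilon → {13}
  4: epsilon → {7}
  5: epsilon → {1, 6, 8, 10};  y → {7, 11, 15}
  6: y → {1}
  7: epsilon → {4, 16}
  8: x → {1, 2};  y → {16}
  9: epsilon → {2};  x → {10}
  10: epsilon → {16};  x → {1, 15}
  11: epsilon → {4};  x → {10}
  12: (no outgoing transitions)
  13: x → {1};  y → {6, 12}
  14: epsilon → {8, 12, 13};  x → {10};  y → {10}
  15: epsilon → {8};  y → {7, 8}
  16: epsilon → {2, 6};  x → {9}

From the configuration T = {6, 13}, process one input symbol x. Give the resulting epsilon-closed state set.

{1, 2, 4, 6, 7, 11, 16}

13 on x → {1}.
No x-transition from 6.
Union after reading x: {1}.
Now take the epsilon-closure:
From 1 via epsilon: add 11.
From 11 via epsilon: add 4.
From 4 via epsilon: add 7.
From 7 via epsilon: add 16.
From 16 via epsilon: add 2, 6.
No new states can be added; the closed set is {1, 2, 4, 6, 7, 11, 16}.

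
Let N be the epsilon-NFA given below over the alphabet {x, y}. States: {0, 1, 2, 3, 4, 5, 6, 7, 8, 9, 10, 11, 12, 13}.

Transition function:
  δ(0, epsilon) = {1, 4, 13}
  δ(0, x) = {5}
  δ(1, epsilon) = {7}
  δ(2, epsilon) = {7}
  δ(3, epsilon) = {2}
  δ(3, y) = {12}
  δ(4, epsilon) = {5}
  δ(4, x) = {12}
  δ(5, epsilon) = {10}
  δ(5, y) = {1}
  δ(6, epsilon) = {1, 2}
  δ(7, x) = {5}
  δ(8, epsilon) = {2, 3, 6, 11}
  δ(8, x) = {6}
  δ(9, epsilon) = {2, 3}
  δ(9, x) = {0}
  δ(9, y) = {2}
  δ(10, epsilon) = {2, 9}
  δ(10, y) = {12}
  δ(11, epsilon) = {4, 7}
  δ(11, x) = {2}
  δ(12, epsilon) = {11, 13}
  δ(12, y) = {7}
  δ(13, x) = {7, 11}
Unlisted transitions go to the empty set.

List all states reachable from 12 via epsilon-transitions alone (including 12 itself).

{2, 3, 4, 5, 7, 9, 10, 11, 12, 13}

Start with {12}.
From 12 via epsilon: add 11, 13.
From 11 via epsilon: add 4, 7.
From 4 via epsilon: add 5.
From 5 via epsilon: add 10.
From 10 via epsilon: add 2, 9.
From 9 via epsilon: add 3.
No new states can be added; the closed set is {2, 3, 4, 5, 7, 9, 10, 11, 12, 13}.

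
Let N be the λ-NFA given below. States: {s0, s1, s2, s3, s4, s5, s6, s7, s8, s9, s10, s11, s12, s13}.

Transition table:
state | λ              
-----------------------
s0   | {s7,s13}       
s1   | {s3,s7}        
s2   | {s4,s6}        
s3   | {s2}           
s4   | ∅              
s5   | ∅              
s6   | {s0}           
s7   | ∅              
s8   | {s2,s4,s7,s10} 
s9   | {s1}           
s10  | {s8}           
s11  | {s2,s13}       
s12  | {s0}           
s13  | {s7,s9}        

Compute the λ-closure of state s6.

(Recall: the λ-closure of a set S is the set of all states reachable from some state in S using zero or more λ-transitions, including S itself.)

{s0, s1, s2, s3, s4, s6, s7, s9, s13}

Start with {s6}.
From s6 via λ: add s0.
From s0 via λ: add s7, s13.
From s13 via λ: add s9.
From s9 via λ: add s1.
From s1 via λ: add s3.
From s3 via λ: add s2.
From s2 via λ: add s4.
No new states can be added; the closed set is {s0, s1, s2, s3, s4, s6, s7, s9, s13}.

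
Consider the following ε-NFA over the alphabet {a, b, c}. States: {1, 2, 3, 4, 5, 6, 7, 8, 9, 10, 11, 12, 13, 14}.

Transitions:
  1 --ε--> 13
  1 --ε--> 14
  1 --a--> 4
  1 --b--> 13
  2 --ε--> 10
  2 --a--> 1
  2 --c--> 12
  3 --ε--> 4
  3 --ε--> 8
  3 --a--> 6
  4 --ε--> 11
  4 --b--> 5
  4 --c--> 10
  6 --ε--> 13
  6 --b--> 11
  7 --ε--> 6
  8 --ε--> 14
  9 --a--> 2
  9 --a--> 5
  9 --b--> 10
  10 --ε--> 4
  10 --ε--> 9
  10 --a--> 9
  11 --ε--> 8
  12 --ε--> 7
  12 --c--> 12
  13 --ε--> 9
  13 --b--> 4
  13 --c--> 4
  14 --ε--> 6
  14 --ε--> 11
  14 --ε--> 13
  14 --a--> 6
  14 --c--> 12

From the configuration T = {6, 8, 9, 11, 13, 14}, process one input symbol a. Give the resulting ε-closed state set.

{2, 4, 5, 6, 8, 9, 10, 11, 13, 14}

9 on a → {2, 5}.
14 on a → {6}.
No a-transition from 6, 8, 11, 13.
Union after reading a: {2, 5, 6}.
Now take the ε-closure:
From 2 via ε: add 10.
From 6 via ε: add 13.
From 10 via ε: add 4, 9.
From 4 via ε: add 11.
From 11 via ε: add 8.
From 8 via ε: add 14.
No new states can be added; the closed set is {2, 4, 5, 6, 8, 9, 10, 11, 13, 14}.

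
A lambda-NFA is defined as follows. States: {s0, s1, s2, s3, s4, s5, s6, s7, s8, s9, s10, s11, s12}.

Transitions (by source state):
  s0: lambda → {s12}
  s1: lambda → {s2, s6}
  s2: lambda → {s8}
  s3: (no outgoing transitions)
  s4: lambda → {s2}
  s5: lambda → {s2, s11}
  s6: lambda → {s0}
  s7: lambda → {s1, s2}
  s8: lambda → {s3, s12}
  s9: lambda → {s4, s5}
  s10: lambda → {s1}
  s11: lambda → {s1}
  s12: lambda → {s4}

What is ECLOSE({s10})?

Start with {s10}.
From s10 via lambda: add s1.
From s1 via lambda: add s2, s6.
From s2 via lambda: add s8.
From s6 via lambda: add s0.
From s0 via lambda: add s12.
From s8 via lambda: add s3.
From s12 via lambda: add s4.
No new states can be added; the closed set is {s0, s1, s2, s3, s4, s6, s8, s10, s12}.

{s0, s1, s2, s3, s4, s6, s8, s10, s12}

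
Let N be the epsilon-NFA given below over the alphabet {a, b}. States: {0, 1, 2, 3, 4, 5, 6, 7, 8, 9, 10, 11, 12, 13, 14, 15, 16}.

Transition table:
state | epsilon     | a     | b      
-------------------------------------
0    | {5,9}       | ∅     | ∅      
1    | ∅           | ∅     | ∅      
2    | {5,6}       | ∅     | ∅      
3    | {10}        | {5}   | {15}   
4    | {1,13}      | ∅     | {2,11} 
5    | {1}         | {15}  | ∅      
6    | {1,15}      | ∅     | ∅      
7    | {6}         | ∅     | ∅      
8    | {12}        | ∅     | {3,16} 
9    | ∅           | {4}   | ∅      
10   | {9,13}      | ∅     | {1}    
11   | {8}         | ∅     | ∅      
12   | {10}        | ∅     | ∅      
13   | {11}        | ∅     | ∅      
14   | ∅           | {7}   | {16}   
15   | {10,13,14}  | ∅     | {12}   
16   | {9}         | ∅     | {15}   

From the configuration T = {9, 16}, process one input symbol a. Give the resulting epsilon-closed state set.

9 on a → {4}.
No a-transition from 16.
Union after reading a: {4}.
Now take the epsilon-closure:
From 4 via epsilon: add 1, 13.
From 13 via epsilon: add 11.
From 11 via epsilon: add 8.
From 8 via epsilon: add 12.
From 12 via epsilon: add 10.
From 10 via epsilon: add 9.
No new states can be added; the closed set is {1, 4, 8, 9, 10, 11, 12, 13}.

{1, 4, 8, 9, 10, 11, 12, 13}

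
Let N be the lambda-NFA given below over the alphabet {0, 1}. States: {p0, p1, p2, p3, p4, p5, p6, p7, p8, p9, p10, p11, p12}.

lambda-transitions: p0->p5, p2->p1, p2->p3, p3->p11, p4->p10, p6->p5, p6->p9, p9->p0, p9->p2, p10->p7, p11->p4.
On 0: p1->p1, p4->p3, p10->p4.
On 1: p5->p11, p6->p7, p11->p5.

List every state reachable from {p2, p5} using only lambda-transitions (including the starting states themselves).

Start with {p2, p5}.
From p2 via lambda: add p1, p3.
From p3 via lambda: add p11.
From p11 via lambda: add p4.
From p4 via lambda: add p10.
From p10 via lambda: add p7.
No new states can be added; the closed set is {p1, p2, p3, p4, p5, p7, p10, p11}.

{p1, p2, p3, p4, p5, p7, p10, p11}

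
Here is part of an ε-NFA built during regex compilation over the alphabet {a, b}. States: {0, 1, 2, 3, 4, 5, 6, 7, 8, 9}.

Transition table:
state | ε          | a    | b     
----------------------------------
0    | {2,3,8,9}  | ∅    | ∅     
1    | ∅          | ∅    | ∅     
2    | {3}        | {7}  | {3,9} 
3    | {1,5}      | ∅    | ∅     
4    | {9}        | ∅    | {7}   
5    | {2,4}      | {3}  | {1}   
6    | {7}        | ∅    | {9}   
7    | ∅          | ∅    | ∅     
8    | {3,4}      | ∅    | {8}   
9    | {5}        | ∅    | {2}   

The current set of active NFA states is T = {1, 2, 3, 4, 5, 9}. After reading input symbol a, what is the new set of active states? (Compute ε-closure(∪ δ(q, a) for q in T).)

{1, 2, 3, 4, 5, 7, 9}

2 on a → {7}.
5 on a → {3}.
No a-transition from 1, 3, 4, 9.
Union after reading a: {3, 7}.
Now take the ε-closure:
From 3 via ε: add 1, 5.
From 5 via ε: add 2, 4.
From 4 via ε: add 9.
No new states can be added; the closed set is {1, 2, 3, 4, 5, 7, 9}.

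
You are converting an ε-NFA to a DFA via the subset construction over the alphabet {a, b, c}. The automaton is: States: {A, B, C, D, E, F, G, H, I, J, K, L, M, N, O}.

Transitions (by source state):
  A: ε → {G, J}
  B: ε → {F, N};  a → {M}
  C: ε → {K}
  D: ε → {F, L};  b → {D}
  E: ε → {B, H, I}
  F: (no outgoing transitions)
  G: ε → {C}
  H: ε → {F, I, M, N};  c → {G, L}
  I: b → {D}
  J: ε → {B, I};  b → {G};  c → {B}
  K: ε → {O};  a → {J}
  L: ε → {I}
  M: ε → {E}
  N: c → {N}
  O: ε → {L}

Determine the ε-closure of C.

{C, I, K, L, O}

Start with {C}.
From C via ε: add K.
From K via ε: add O.
From O via ε: add L.
From L via ε: add I.
No new states can be added; the closed set is {C, I, K, L, O}.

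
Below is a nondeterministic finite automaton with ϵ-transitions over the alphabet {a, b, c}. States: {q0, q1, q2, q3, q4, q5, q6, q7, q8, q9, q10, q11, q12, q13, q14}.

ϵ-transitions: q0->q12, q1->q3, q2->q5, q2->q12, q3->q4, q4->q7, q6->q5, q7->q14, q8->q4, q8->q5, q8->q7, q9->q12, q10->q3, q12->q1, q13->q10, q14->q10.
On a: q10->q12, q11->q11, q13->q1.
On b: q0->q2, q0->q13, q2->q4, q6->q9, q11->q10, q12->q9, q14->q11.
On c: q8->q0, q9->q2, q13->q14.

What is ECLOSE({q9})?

{q1, q3, q4, q7, q9, q10, q12, q14}

Start with {q9}.
From q9 via ϵ: add q12.
From q12 via ϵ: add q1.
From q1 via ϵ: add q3.
From q3 via ϵ: add q4.
From q4 via ϵ: add q7.
From q7 via ϵ: add q14.
From q14 via ϵ: add q10.
No new states can be added; the closed set is {q1, q3, q4, q7, q9, q10, q12, q14}.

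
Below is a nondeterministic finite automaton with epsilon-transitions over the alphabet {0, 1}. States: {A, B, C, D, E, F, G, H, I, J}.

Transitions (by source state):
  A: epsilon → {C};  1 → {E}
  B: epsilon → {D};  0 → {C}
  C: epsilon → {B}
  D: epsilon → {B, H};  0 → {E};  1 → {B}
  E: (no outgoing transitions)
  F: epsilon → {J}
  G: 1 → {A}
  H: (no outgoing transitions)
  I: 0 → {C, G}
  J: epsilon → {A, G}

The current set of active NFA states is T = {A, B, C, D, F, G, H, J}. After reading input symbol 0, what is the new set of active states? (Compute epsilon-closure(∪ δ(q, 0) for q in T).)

{B, C, D, E, H}

B on 0 → {C}.
D on 0 → {E}.
No 0-transition from A, C, F, G, H, J.
Union after reading 0: {C, E}.
Now take the epsilon-closure:
From C via epsilon: add B.
From B via epsilon: add D.
From D via epsilon: add H.
No new states can be added; the closed set is {B, C, D, E, H}.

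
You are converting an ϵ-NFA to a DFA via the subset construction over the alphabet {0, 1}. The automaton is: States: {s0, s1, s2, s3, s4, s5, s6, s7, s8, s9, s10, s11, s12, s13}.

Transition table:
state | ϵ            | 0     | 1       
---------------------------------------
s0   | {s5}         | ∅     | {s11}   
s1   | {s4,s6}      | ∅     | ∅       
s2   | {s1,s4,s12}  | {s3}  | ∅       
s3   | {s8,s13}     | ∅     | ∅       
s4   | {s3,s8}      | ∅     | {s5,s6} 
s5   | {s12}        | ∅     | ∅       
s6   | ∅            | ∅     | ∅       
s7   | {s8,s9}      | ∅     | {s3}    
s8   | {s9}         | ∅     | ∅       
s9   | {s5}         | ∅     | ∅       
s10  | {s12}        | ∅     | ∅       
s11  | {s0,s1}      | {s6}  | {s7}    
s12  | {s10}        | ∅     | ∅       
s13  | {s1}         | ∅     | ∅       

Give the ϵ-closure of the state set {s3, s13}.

Start with {s3, s13}.
From s3 via ϵ: add s8.
From s13 via ϵ: add s1.
From s1 via ϵ: add s4, s6.
From s8 via ϵ: add s9.
From s9 via ϵ: add s5.
From s5 via ϵ: add s12.
From s12 via ϵ: add s10.
No new states can be added; the closed set is {s1, s3, s4, s5, s6, s8, s9, s10, s12, s13}.

{s1, s3, s4, s5, s6, s8, s9, s10, s12, s13}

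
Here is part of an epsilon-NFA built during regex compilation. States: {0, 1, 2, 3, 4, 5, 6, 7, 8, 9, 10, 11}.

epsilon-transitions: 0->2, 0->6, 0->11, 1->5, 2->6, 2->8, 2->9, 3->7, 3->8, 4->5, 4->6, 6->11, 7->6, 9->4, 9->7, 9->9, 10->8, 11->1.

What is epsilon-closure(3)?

{1, 3, 5, 6, 7, 8, 11}

Start with {3}.
From 3 via epsilon: add 7, 8.
From 7 via epsilon: add 6.
From 6 via epsilon: add 11.
From 11 via epsilon: add 1.
From 1 via epsilon: add 5.
No new states can be added; the closed set is {1, 3, 5, 6, 7, 8, 11}.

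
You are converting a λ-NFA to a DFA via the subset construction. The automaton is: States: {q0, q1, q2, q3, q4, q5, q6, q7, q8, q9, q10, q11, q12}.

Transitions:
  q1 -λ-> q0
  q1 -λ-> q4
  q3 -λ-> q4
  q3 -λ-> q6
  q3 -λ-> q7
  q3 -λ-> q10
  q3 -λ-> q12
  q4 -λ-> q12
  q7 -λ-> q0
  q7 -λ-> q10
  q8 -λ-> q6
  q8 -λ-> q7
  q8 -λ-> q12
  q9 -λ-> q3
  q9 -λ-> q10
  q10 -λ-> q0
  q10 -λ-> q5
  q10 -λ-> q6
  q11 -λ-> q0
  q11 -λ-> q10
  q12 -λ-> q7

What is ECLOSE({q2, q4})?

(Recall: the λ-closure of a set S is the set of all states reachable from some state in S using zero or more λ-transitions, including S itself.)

Start with {q2, q4}.
From q4 via λ: add q12.
From q12 via λ: add q7.
From q7 via λ: add q0, q10.
From q10 via λ: add q5, q6.
No new states can be added; the closed set is {q0, q2, q4, q5, q6, q7, q10, q12}.

{q0, q2, q4, q5, q6, q7, q10, q12}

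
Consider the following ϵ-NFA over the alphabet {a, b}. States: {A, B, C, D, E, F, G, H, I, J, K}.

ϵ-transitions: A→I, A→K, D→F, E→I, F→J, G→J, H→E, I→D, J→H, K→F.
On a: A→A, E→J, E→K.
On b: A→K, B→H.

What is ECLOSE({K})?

Start with {K}.
From K via ϵ: add F.
From F via ϵ: add J.
From J via ϵ: add H.
From H via ϵ: add E.
From E via ϵ: add I.
From I via ϵ: add D.
No new states can be added; the closed set is {D, E, F, H, I, J, K}.

{D, E, F, H, I, J, K}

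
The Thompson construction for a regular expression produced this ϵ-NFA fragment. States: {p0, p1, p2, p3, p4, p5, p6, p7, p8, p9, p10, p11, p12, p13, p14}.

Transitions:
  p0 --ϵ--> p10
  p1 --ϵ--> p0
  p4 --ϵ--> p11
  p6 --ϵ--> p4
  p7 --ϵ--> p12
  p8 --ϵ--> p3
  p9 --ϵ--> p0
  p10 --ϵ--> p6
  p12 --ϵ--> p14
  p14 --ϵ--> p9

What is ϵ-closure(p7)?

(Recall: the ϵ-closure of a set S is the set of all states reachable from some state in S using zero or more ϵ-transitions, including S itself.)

Start with {p7}.
From p7 via ϵ: add p12.
From p12 via ϵ: add p14.
From p14 via ϵ: add p9.
From p9 via ϵ: add p0.
From p0 via ϵ: add p10.
From p10 via ϵ: add p6.
From p6 via ϵ: add p4.
From p4 via ϵ: add p11.
No new states can be added; the closed set is {p0, p4, p6, p7, p9, p10, p11, p12, p14}.

{p0, p4, p6, p7, p9, p10, p11, p12, p14}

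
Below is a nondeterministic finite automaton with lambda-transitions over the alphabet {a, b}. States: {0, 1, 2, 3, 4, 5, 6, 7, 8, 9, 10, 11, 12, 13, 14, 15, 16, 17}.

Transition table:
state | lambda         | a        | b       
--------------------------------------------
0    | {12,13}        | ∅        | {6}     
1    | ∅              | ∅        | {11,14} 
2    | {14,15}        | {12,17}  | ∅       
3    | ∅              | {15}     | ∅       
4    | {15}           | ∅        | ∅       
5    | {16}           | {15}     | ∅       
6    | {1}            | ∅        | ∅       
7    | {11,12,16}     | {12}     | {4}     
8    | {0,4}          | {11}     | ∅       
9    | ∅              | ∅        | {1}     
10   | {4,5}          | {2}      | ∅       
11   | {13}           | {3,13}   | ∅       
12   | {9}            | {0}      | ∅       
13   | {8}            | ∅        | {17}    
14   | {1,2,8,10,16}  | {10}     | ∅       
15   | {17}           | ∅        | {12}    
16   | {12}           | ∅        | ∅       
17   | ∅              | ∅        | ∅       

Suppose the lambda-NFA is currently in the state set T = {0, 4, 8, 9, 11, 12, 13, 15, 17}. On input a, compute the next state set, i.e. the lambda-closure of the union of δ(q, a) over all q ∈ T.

8 on a → {11}.
11 on a → {3, 13}.
12 on a → {0}.
No a-transition from 0, 4, 9, 13, 15, 17.
Union after reading a: {0, 3, 11, 13}.
Now take the lambda-closure:
From 0 via lambda: add 12.
From 13 via lambda: add 8.
From 8 via lambda: add 4.
From 12 via lambda: add 9.
From 4 via lambda: add 15.
From 15 via lambda: add 17.
No new states can be added; the closed set is {0, 3, 4, 8, 9, 11, 12, 13, 15, 17}.

{0, 3, 4, 8, 9, 11, 12, 13, 15, 17}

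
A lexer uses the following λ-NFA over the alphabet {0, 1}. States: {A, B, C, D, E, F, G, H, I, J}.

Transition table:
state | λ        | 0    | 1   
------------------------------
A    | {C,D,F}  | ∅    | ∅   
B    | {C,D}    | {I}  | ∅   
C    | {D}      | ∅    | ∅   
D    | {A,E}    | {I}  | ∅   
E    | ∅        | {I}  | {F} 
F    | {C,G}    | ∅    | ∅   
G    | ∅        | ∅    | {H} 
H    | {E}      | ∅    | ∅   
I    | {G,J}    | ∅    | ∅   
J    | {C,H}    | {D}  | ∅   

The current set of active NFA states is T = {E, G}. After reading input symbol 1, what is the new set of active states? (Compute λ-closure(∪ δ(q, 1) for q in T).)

E on 1 → {F}.
G on 1 → {H}.
Union after reading 1: {F, H}.
Now take the λ-closure:
From F via λ: add C, G.
From H via λ: add E.
From C via λ: add D.
From D via λ: add A.
No new states can be added; the closed set is {A, C, D, E, F, G, H}.

{A, C, D, E, F, G, H}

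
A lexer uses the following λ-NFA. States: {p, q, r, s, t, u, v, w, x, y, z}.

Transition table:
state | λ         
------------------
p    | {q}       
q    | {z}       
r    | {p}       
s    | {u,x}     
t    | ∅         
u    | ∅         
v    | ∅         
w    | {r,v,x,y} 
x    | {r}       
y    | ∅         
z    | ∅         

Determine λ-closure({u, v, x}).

{p, q, r, u, v, x, z}

Start with {u, v, x}.
From x via λ: add r.
From r via λ: add p.
From p via λ: add q.
From q via λ: add z.
No new states can be added; the closed set is {p, q, r, u, v, x, z}.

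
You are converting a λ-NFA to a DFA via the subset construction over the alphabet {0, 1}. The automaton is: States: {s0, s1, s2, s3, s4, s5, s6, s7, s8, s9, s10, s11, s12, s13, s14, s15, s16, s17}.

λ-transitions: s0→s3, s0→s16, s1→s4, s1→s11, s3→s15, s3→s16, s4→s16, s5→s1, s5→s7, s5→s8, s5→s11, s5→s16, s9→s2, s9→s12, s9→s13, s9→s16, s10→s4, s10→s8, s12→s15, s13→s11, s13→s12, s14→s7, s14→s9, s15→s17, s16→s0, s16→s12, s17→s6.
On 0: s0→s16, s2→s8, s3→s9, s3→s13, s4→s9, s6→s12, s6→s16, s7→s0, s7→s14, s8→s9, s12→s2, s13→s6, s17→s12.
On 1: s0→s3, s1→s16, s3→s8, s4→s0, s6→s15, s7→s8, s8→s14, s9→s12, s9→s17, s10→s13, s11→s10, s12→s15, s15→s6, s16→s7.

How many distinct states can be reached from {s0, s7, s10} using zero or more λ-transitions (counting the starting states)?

11

Start with {s0, s7, s10}.
From s0 via λ: add s3, s16.
From s10 via λ: add s4, s8.
From s3 via λ: add s15.
From s16 via λ: add s12.
From s15 via λ: add s17.
From s17 via λ: add s6.
λ-closure = {s0, s3, s4, s6, s7, s8, s10, s12, s15, s16, s17}, which has 11 states.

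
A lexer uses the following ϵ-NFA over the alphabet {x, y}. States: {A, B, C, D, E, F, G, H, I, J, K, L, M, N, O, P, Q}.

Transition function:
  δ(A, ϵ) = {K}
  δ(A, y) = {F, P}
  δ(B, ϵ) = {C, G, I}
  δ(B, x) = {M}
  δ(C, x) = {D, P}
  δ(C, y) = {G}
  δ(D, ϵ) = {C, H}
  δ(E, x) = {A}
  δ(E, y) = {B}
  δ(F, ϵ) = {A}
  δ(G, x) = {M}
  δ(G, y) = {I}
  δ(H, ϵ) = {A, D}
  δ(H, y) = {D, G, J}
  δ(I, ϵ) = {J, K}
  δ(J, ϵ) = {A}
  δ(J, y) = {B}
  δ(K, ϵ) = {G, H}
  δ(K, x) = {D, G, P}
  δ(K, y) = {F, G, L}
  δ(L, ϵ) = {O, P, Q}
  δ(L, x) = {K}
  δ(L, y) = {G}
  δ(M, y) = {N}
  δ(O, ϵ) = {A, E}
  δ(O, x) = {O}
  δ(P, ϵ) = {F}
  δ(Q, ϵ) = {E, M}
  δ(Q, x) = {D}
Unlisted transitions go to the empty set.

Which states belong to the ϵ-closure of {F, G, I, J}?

Start with {F, G, I, J}.
From F via ϵ: add A.
From I via ϵ: add K.
From K via ϵ: add H.
From H via ϵ: add D.
From D via ϵ: add C.
No new states can be added; the closed set is {A, C, D, F, G, H, I, J, K}.

{A, C, D, F, G, H, I, J, K}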